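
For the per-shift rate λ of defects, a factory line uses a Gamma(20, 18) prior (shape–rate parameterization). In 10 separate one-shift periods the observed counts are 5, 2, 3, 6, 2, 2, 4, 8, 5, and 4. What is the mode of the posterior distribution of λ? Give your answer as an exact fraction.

15/7

Total count: 5 + 2 + 3 + 6 + 2 + 2 + 4 + 8 + 5 + 4 = 41.
Total exposure: 10 shifts.
Conjugate update: add total count to the shape and total exposure to the rate, giving Gamma(61, 28).
Posterior mode = (α'−1)/β' = 60/28 = 15/7.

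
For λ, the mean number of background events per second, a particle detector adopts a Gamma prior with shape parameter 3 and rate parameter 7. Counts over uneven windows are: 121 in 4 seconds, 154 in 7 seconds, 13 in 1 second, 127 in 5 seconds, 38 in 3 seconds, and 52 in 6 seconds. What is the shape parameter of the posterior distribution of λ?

Total count: 121 + 154 + 13 + 127 + 38 + 52 = 505.
Total exposure: 4 + 7 + 1 + 5 + 3 + 6 = 26 seconds.
Conjugate update: add total count to the shape and total exposure to the rate, giving Gamma(508, 33).

508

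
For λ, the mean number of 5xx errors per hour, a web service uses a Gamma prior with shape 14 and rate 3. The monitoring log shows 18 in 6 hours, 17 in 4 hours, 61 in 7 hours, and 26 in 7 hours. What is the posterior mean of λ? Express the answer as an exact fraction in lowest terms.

136/27

Total count: 18 + 17 + 61 + 26 = 122.
Total exposure: 6 + 4 + 7 + 7 = 24 hours.
Gamma(α, β) with Poisson data over total exposure Σt gives posterior Gamma(α+Σx, β+Σt) = Gamma(136, 27).
Posterior mean = α'/β' = 136/27.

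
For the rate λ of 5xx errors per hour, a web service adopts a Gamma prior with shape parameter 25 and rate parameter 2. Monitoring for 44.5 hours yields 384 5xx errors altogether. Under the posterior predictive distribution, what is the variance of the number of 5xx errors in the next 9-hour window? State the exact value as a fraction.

Total count 384 over total exposure 44.5 hours.
By Gamma–Poisson conjugacy, the posterior is Gamma(α + Σx, β + Σt) = Gamma(25 + 384, 2 + 44.5) = Gamma(409, 93/2).
The posterior predictive for a window of length T is Negative Binomial with variance T·α'·(β'+T)/β'² = 9·409·(111/2)/(8649/4) = 90798/961.

90798/961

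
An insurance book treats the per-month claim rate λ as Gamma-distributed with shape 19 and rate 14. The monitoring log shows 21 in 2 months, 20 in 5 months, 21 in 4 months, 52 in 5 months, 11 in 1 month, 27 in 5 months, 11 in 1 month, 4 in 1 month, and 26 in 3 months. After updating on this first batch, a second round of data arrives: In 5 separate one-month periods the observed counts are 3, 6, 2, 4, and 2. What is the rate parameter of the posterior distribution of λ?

46

Total count: 21 + 20 + 21 + 52 + 11 + 27 + 11 + 4 + 26 = 193.
Total exposure: 2 + 5 + 4 + 5 + 1 + 5 + 1 + 1 + 3 = 27 months.
After the first batch: Gamma(19 + 193, 14 + 27) = Gamma(212, 41).
Total count: 3 + 6 + 2 + 4 + 2 = 17.
Total exposure: 5 months.
After the second batch: Gamma(212 + 17, 41 + 5) = Gamma(229, 46).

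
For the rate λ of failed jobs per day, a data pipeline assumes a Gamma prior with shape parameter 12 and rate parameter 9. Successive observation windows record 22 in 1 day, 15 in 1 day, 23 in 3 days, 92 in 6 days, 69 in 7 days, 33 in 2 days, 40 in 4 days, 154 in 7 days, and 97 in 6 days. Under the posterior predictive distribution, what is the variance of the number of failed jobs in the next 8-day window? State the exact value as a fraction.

60156/529

Total count: 22 + 15 + 23 + 92 + 69 + 33 + 40 + 154 + 97 = 545.
Total exposure: 1 + 1 + 3 + 6 + 7 + 2 + 4 + 7 + 6 = 37 days.
Gamma(α, β) with Poisson data over total exposure Σt gives posterior Gamma(α+Σx, β+Σt) = Gamma(557, 46).
The posterior predictive for a window of length T is Negative Binomial with variance T·α'·(β'+T)/β'² = 8·557·54/2116 = 60156/529.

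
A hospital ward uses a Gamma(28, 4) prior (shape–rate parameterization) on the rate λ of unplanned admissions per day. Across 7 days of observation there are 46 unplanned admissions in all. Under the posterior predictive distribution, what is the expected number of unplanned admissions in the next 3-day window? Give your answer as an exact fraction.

222/11

Total count 46 over total exposure 7 days.
The Gamma prior is conjugate for the Poisson rate, so λ | data ~ Gamma(28+46, 4+7) = Gamma(74, 11).
Predictive mean over a 3-day window = T·E[λ|data] = 3·74/11 = 222/11.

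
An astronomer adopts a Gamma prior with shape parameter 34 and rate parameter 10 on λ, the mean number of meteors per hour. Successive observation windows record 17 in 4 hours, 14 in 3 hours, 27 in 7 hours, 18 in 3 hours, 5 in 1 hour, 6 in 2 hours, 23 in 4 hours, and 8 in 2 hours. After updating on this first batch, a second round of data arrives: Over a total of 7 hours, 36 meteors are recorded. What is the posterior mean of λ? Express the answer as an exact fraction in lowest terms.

188/43

Total count: 17 + 14 + 27 + 18 + 5 + 6 + 23 + 8 = 118.
Total exposure: 4 + 3 + 7 + 3 + 1 + 2 + 4 + 2 = 26 hours.
After the first batch: Gamma(34 + 118, 10 + 26) = Gamma(152, 36).
Total count 36 over total exposure 7 hours.
After the second batch: Gamma(152 + 36, 36 + 7) = Gamma(188, 43).
Posterior mean = α'/β' = 188/43.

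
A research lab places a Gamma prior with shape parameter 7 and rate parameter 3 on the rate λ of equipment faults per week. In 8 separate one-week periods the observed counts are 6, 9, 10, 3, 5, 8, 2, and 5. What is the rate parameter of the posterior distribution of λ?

11

Total count: 6 + 9 + 10 + 3 + 5 + 8 + 2 + 5 = 48.
Total exposure: 8 weeks.
By Gamma–Poisson conjugacy, the posterior is Gamma(α + Σx, β + Σt) = Gamma(7 + 48, 3 + 8) = Gamma(55, 11).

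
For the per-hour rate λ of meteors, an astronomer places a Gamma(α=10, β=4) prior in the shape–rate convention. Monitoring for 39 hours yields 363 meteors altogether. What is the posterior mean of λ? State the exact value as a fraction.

373/43

Total count 363 over total exposure 39 hours.
By Gamma–Poisson conjugacy, the posterior is Gamma(α + Σx, β + Σt) = Gamma(10 + 363, 4 + 39) = Gamma(373, 43).
Posterior mean = α'/β' = 373/43.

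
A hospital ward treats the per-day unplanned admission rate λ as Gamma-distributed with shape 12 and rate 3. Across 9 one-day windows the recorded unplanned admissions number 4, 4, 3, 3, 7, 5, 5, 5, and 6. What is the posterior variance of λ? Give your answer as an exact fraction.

3/8

Total count: 4 + 4 + 3 + 3 + 7 + 5 + 5 + 5 + 6 = 42.
Total exposure: 9 days.
The Gamma prior is conjugate for the Poisson rate, so λ | data ~ Gamma(12+42, 3+9) = Gamma(54, 12).
Posterior variance = α'/β'² = 54/144 = 3/8.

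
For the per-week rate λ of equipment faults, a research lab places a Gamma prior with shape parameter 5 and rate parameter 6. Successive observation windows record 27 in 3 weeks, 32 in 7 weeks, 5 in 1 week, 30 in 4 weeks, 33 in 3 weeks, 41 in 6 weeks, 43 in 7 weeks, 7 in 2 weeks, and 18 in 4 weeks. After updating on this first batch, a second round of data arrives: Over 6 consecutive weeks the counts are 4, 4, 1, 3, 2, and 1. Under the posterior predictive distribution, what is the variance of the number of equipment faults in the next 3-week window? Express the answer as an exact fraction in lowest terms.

Total count: 27 + 32 + 5 + 30 + 33 + 41 + 43 + 7 + 18 = 236.
Total exposure: 3 + 7 + 1 + 4 + 3 + 6 + 7 + 2 + 4 = 37 weeks.
After the first batch: Gamma(5 + 236, 6 + 37) = Gamma(241, 43).
Total count: 4 + 4 + 1 + 3 + 2 + 1 = 15.
Total exposure: 6 weeks.
After the second batch: Gamma(241 + 15, 43 + 6) = Gamma(256, 49).
The posterior predictive for a window of length T is Negative Binomial with variance T·α'·(β'+T)/β'² = 3·256·52/2401 = 39936/2401.

39936/2401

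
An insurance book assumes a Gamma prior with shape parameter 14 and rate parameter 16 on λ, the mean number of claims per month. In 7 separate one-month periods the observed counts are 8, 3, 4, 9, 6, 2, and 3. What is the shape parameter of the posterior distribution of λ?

Total count: 8 + 3 + 4 + 9 + 6 + 2 + 3 = 35.
Total exposure: 7 months.
Gamma(α, β) with Poisson data over total exposure Σt gives posterior Gamma(α+Σx, β+Σt) = Gamma(49, 23).

49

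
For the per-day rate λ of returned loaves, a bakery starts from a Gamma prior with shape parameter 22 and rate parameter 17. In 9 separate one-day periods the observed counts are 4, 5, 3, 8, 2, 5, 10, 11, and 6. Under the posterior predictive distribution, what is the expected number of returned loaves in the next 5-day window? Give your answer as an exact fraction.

190/13

Total count: 4 + 5 + 3 + 8 + 2 + 5 + 10 + 11 + 6 = 54.
Total exposure: 9 days.
The Gamma prior is conjugate for the Poisson rate, so λ | data ~ Gamma(22+54, 17+9) = Gamma(76, 26).
Predictive mean over a 5-day window = T·E[λ|data] = 5·76/26 = 190/13.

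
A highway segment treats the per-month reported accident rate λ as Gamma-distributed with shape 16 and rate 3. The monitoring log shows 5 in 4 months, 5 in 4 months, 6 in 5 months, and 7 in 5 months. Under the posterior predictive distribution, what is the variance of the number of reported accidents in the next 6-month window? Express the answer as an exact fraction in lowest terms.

Total count: 5 + 5 + 6 + 7 = 23.
Total exposure: 4 + 4 + 5 + 5 = 18 months.
Conjugate update: add total count to the shape and total exposure to the rate, giving Gamma(39, 21).
The posterior predictive for a window of length T is Negative Binomial with variance T·α'·(β'+T)/β'² = 6·39·27/441 = 702/49.

702/49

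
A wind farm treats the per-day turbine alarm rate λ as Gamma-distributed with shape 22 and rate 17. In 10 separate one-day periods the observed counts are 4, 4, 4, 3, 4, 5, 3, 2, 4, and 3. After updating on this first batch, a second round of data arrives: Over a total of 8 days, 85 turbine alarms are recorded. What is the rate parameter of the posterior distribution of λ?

Total count: 4 + 4 + 4 + 3 + 4 + 5 + 3 + 2 + 4 + 3 = 36.
Total exposure: 10 days.
After the first batch: Gamma(22 + 36, 17 + 10) = Gamma(58, 27).
Total count 85 over total exposure 8 days.
After the second batch: Gamma(58 + 85, 27 + 8) = Gamma(143, 35).

35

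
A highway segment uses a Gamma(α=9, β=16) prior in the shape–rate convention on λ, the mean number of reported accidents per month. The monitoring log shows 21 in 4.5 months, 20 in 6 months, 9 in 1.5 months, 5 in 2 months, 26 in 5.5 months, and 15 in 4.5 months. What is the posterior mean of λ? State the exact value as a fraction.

21/8

Total count: 21 + 20 + 9 + 5 + 26 + 15 = 96.
Total exposure: 4.5 + 6 + 1.5 + 2 + 5.5 + 4.5 = 24 months.
Gamma(α, β) with Poisson data over total exposure Σt gives posterior Gamma(α+Σx, β+Σt) = Gamma(105, 40).
Posterior mean = α'/β' = 105/40 = 21/8.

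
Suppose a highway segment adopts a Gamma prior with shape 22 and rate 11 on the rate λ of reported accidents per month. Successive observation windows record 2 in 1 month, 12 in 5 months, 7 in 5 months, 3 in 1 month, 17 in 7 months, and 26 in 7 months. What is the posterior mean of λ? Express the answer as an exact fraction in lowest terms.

89/37

Total count: 2 + 12 + 7 + 3 + 17 + 26 = 67.
Total exposure: 1 + 5 + 5 + 1 + 7 + 7 = 26 months.
Posterior: α' = 22 + 67 = 89, β' = 11 + 26 = 37.
Posterior mean = α'/β' = 89/37.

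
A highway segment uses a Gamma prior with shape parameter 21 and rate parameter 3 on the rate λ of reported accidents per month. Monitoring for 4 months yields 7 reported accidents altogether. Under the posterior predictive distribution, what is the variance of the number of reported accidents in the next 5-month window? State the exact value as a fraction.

Total count 7 over total exposure 4 months.
Posterior: α' = 21 + 7 = 28, β' = 3 + 4 = 7.
The posterior predictive for a window of length T is Negative Binomial with variance T·α'·(β'+T)/β'² = 5·28·12/49 = 240/7.

240/7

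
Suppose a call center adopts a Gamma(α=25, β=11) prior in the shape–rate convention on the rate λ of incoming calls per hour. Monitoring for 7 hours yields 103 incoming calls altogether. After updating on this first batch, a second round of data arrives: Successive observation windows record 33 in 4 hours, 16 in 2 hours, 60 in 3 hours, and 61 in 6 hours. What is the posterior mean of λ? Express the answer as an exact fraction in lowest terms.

298/33

Total count 103 over total exposure 7 hours.
After the first batch: Gamma(25 + 103, 11 + 7) = Gamma(128, 18).
Total count: 33 + 16 + 60 + 61 = 170.
Total exposure: 4 + 2 + 3 + 6 = 15 hours.
After the second batch: Gamma(128 + 170, 18 + 15) = Gamma(298, 33).
Posterior mean = α'/β' = 298/33.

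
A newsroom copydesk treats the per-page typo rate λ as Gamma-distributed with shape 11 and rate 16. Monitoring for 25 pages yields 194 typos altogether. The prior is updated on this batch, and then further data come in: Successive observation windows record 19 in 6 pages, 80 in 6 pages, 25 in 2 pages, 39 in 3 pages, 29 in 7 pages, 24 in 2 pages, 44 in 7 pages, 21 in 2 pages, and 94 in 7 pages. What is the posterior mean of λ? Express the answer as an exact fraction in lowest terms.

Total count 194 over total exposure 25 pages.
After the first batch: Gamma(11 + 194, 16 + 25) = Gamma(205, 41).
Total count: 19 + 80 + 25 + 39 + 29 + 24 + 44 + 21 + 94 = 375.
Total exposure: 6 + 6 + 2 + 3 + 7 + 2 + 7 + 2 + 7 = 42 pages.
After the second batch: Gamma(205 + 375, 41 + 42) = Gamma(580, 83).
Posterior mean = α'/β' = 580/83.

580/83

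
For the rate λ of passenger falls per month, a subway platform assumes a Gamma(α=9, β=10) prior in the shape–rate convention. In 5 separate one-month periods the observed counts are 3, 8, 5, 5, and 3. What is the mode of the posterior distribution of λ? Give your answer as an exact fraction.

Total count: 3 + 8 + 5 + 5 + 3 = 24.
Total exposure: 5 months.
Gamma(α, β) with Poisson data over total exposure Σt gives posterior Gamma(α+Σx, β+Σt) = Gamma(33, 15).
Posterior mode = (α'−1)/β' = 32/15.

32/15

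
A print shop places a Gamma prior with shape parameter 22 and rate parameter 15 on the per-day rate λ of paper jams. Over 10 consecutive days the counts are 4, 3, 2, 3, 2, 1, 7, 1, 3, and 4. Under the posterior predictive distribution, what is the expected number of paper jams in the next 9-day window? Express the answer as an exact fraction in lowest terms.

468/25

Total count: 4 + 3 + 2 + 3 + 2 + 1 + 7 + 1 + 3 + 4 = 30.
Total exposure: 10 days.
Posterior: α' = 22 + 30 = 52, β' = 15 + 10 = 25.
Predictive mean over a 9-day window = T·E[λ|data] = 9·52/25 = 468/25.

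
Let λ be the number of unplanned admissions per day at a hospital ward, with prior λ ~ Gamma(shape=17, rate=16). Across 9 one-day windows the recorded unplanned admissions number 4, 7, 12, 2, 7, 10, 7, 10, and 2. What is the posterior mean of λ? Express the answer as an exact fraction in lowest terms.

78/25

Total count: 4 + 7 + 12 + 2 + 7 + 10 + 7 + 10 + 2 = 61.
Total exposure: 9 days.
Conjugate update: add total count to the shape and total exposure to the rate, giving Gamma(78, 25).
Posterior mean = α'/β' = 78/25.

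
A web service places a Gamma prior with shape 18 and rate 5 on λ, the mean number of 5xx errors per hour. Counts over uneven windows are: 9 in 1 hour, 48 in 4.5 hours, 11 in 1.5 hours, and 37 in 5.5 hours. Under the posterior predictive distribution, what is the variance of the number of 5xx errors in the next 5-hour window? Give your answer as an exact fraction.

2214/49

Total count: 9 + 48 + 11 + 37 = 105.
Total exposure: 1 + 4.5 + 1.5 + 5.5 = 12.5 hours.
By Gamma–Poisson conjugacy, the posterior is Gamma(α + Σx, β + Σt) = Gamma(18 + 105, 5 + 12.5) = Gamma(123, 35/2).
The posterior predictive for a window of length T is Negative Binomial with variance T·α'·(β'+T)/β'² = 5·123·(45/2)/(1225/4) = 2214/49.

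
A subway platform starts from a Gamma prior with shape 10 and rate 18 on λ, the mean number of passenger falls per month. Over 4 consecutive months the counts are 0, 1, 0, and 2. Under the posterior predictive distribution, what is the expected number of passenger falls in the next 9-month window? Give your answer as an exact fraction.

117/22

Total count: 0 + 1 + 0 + 2 = 3.
Total exposure: 4 months.
Posterior: α' = 10 + 3 = 13, β' = 18 + 4 = 22.
Predictive mean over a 9-month window = T·E[λ|data] = 9·13/22 = 117/22.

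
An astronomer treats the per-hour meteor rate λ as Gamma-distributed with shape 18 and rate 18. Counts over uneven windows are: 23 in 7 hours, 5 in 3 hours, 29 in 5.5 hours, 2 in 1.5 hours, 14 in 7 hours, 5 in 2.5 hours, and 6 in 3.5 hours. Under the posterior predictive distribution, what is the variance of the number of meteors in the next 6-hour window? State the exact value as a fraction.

459/32

Total count: 23 + 5 + 29 + 2 + 14 + 5 + 6 = 84.
Total exposure: 7 + 3 + 5.5 + 1.5 + 7 + 2.5 + 3.5 = 30 hours.
The Gamma prior is conjugate for the Poisson rate, so λ | data ~ Gamma(18+84, 18+30) = Gamma(102, 48).
The posterior predictive for a window of length T is Negative Binomial with variance T·α'·(β'+T)/β'² = 6·102·54/2304 = 459/32.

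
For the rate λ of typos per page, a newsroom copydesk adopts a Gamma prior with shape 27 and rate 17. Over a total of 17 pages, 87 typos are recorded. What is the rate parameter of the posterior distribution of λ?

Total count 87 over total exposure 17 pages.
The Gamma prior is conjugate for the Poisson rate, so λ | data ~ Gamma(27+87, 17+17) = Gamma(114, 34).

34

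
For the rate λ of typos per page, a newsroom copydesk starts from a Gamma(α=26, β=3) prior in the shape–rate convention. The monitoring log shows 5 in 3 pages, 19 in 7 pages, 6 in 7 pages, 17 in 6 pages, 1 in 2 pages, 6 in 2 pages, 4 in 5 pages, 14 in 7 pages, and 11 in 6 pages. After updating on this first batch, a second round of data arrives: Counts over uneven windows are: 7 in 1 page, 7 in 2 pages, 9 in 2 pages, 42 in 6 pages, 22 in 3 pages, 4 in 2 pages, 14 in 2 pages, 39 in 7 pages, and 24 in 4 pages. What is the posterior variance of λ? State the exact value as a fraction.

Total count: 5 + 19 + 6 + 17 + 1 + 6 + 4 + 14 + 11 = 83.
Total exposure: 3 + 7 + 7 + 6 + 2 + 2 + 5 + 7 + 6 = 45 pages.
After the first batch: Gamma(26 + 83, 3 + 45) = Gamma(109, 48).
Total count: 7 + 7 + 9 + 42 + 22 + 4 + 14 + 39 + 24 = 168.
Total exposure: 1 + 2 + 2 + 6 + 3 + 2 + 2 + 7 + 4 = 29 pages.
After the second batch: Gamma(109 + 168, 48 + 29) = Gamma(277, 77).
Posterior variance = α'/β'² = 277/5929.

277/5929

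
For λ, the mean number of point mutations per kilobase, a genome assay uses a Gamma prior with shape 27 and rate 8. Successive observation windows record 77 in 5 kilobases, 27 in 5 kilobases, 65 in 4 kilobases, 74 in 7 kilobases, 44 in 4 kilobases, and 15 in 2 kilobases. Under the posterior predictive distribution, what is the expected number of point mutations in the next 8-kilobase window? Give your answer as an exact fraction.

376/5

Total count: 77 + 27 + 65 + 74 + 44 + 15 = 302.
Total exposure: 5 + 5 + 4 + 7 + 4 + 2 = 27 kilobases.
Gamma(α, β) with Poisson data over total exposure Σt gives posterior Gamma(α+Σx, β+Σt) = Gamma(329, 35).
Predictive mean over an 8-kilobase window = T·E[λ|data] = 8·329/35 = 376/5.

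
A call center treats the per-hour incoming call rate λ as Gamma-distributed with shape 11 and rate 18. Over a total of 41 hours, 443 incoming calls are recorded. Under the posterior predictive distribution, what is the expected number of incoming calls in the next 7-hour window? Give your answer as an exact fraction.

3178/59

Total count 443 over total exposure 41 hours.
Gamma(α, β) with Poisson data over total exposure Σt gives posterior Gamma(α+Σx, β+Σt) = Gamma(454, 59).
Predictive mean over a 7-hour window = T·E[λ|data] = 7·454/59 = 3178/59.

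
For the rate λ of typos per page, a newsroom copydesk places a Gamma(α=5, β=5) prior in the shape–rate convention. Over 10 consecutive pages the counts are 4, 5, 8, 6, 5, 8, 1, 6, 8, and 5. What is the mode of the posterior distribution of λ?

Total count: 4 + 5 + 8 + 6 + 5 + 8 + 1 + 6 + 8 + 5 = 56.
Total exposure: 10 pages.
Conjugate update: add total count to the shape and total exposure to the rate, giving Gamma(61, 15).
Posterior mode = (α'−1)/β' = 60/15 = 4.

4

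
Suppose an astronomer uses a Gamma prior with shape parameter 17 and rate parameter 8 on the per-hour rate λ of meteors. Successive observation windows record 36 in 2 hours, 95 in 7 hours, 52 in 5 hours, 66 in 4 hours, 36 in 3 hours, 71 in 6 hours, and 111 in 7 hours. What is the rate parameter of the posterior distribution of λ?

42

Total count: 36 + 95 + 52 + 66 + 36 + 71 + 111 = 467.
Total exposure: 2 + 7 + 5 + 4 + 3 + 6 + 7 = 34 hours.
By Gamma–Poisson conjugacy, the posterior is Gamma(α + Σx, β + Σt) = Gamma(17 + 467, 8 + 34) = Gamma(484, 42).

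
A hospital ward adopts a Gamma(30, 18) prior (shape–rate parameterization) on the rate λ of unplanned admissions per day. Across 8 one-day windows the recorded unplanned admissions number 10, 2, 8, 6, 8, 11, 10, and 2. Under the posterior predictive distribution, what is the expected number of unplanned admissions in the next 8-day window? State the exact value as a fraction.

348/13

Total count: 10 + 2 + 8 + 6 + 8 + 11 + 10 + 2 = 57.
Total exposure: 8 days.
By Gamma–Poisson conjugacy, the posterior is Gamma(α + Σx, β + Σt) = Gamma(30 + 57, 18 + 8) = Gamma(87, 26).
Predictive mean over an 8-day window = T·E[λ|data] = 8·87/26 = 348/13.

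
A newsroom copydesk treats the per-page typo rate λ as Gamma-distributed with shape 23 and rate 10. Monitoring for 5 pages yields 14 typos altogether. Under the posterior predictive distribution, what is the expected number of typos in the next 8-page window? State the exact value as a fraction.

Total count 14 over total exposure 5 pages.
Conjugate update: add total count to the shape and total exposure to the rate, giving Gamma(37, 15).
Predictive mean over an 8-page window = T·E[λ|data] = 8·37/15 = 296/15.

296/15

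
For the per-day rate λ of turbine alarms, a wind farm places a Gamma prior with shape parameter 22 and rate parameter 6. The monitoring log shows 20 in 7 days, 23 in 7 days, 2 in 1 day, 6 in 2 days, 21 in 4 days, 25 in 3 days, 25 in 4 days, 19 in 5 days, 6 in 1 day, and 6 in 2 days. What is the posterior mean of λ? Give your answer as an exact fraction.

25/6

Total count: 20 + 23 + 2 + 6 + 21 + 25 + 25 + 19 + 6 + 6 = 153.
Total exposure: 7 + 7 + 1 + 2 + 4 + 3 + 4 + 5 + 1 + 2 = 36 days.
The Gamma prior is conjugate for the Poisson rate, so λ | data ~ Gamma(22+153, 6+36) = Gamma(175, 42).
Posterior mean = α'/β' = 175/42 = 25/6.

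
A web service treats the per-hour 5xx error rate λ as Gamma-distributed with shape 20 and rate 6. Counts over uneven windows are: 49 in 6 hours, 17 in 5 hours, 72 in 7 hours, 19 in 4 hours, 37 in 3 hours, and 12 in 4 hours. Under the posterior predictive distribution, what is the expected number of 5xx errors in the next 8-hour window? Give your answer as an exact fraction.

Total count: 49 + 17 + 72 + 19 + 37 + 12 = 206.
Total exposure: 6 + 5 + 7 + 4 + 3 + 4 = 29 hours.
Posterior: α' = 20 + 206 = 226, β' = 6 + 29 = 35.
Predictive mean over an 8-hour window = T·E[λ|data] = 8·226/35 = 1808/35.

1808/35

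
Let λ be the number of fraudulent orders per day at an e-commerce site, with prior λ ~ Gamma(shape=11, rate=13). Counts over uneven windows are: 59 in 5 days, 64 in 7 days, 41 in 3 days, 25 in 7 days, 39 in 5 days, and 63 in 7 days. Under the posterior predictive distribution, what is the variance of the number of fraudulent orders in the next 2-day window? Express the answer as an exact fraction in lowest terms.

Total count: 59 + 64 + 41 + 25 + 39 + 63 = 291.
Total exposure: 5 + 7 + 3 + 7 + 5 + 7 = 34 days.
Posterior: α' = 11 + 291 = 302, β' = 13 + 34 = 47.
The posterior predictive for a window of length T is Negative Binomial with variance T·α'·(β'+T)/β'² = 2·302·49/2209 = 29596/2209.

29596/2209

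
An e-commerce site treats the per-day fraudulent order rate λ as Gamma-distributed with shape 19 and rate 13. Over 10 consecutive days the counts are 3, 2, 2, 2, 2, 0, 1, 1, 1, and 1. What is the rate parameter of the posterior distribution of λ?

23

Total count: 3 + 2 + 2 + 2 + 2 + 0 + 1 + 1 + 1 + 1 = 15.
Total exposure: 10 days.
Conjugate update: add total count to the shape and total exposure to the rate, giving Gamma(34, 23).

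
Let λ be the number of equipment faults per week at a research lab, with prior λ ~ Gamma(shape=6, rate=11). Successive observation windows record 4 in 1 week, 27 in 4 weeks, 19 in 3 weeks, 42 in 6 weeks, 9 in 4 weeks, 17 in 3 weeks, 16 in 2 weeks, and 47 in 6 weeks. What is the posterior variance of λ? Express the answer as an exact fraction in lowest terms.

187/1600

Total count: 4 + 27 + 19 + 42 + 9 + 17 + 16 + 47 = 181.
Total exposure: 1 + 4 + 3 + 6 + 4 + 3 + 2 + 6 = 29 weeks.
The Gamma prior is conjugate for the Poisson rate, so λ | data ~ Gamma(6+181, 11+29) = Gamma(187, 40).
Posterior variance = α'/β'² = 187/1600.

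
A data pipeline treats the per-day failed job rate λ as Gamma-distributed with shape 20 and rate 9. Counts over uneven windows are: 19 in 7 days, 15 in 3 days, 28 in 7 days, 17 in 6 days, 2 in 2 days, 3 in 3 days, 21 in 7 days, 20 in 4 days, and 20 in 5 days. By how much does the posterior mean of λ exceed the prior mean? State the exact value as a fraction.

425/477

Total count: 19 + 15 + 28 + 17 + 2 + 3 + 21 + 20 + 20 = 145.
Total exposure: 7 + 3 + 7 + 6 + 2 + 3 + 7 + 4 + 5 = 44 days.
Posterior: α' = 20 + 145 = 165, β' = 9 + 44 = 53.
Posterior mean = 165/53 = 165/53; prior mean = 20/9 = 20/9. Difference = 165/53 − 20/9 = 425/477.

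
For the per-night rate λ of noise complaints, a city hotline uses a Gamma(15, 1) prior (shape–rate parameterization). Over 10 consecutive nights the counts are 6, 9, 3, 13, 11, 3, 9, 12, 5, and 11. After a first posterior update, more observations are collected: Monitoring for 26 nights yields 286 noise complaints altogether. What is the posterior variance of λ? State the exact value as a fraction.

Total count: 6 + 9 + 3 + 13 + 11 + 3 + 9 + 12 + 5 + 11 = 82.
Total exposure: 10 nights.
After the first batch: Gamma(15 + 82, 1 + 10) = Gamma(97, 11).
Total count 286 over total exposure 26 nights.
After the second batch: Gamma(97 + 286, 11 + 26) = Gamma(383, 37).
Posterior variance = α'/β'² = 383/1369.

383/1369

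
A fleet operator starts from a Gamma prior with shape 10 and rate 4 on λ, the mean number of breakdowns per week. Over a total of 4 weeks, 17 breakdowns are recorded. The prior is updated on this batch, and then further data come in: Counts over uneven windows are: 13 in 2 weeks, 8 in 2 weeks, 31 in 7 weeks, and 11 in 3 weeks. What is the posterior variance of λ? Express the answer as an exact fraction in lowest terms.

Total count 17 over total exposure 4 weeks.
After the first batch: Gamma(10 + 17, 4 + 4) = Gamma(27, 8).
Total count: 13 + 8 + 31 + 11 = 63.
Total exposure: 2 + 2 + 7 + 3 = 14 weeks.
After the second batch: Gamma(27 + 63, 8 + 14) = Gamma(90, 22).
Posterior variance = α'/β'² = 90/484 = 45/242.

45/242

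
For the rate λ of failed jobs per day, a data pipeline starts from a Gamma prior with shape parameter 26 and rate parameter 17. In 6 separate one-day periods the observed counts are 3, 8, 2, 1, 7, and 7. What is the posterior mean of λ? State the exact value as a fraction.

54/23

Total count: 3 + 8 + 2 + 1 + 7 + 7 = 28.
Total exposure: 6 days.
The Gamma prior is conjugate for the Poisson rate, so λ | data ~ Gamma(26+28, 17+6) = Gamma(54, 23).
Posterior mean = α'/β' = 54/23.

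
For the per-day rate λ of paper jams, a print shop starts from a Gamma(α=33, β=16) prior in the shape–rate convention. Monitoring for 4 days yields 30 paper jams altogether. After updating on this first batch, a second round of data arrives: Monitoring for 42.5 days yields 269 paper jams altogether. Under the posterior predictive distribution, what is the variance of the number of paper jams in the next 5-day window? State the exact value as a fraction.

17928/625

Total count 30 over total exposure 4 days.
After the first batch: Gamma(33 + 30, 16 + 4) = Gamma(63, 20).
Total count 269 over total exposure 42.5 days.
After the second batch: Gamma(63 + 269, 20 + 42.5) = Gamma(332, 125/2).
The posterior predictive for a window of length T is Negative Binomial with variance T·α'·(β'+T)/β'² = 5·332·(135/2)/(15625/4) = 17928/625.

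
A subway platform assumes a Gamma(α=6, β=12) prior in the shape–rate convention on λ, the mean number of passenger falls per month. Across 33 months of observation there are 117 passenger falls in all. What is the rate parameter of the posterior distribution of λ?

45

Total count 117 over total exposure 33 months.
Conjugate update: add total count to the shape and total exposure to the rate, giving Gamma(123, 45).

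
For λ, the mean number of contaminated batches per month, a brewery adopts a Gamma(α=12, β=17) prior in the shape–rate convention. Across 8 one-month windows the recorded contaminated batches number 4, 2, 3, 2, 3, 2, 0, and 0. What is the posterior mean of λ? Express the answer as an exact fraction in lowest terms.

28/25

Total count: 4 + 2 + 3 + 2 + 3 + 2 + 0 + 0 = 16.
Total exposure: 8 months.
Gamma(α, β) with Poisson data over total exposure Σt gives posterior Gamma(α+Σx, β+Σt) = Gamma(28, 25).
Posterior mean = α'/β' = 28/25.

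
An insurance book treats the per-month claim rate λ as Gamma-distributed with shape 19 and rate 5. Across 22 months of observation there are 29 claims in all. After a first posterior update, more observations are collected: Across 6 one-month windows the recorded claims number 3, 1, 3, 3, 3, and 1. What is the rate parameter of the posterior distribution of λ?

Total count 29 over total exposure 22 months.
After the first batch: Gamma(19 + 29, 5 + 22) = Gamma(48, 27).
Total count: 3 + 1 + 3 + 3 + 3 + 1 = 14.
Total exposure: 6 months.
After the second batch: Gamma(48 + 14, 27 + 6) = Gamma(62, 33).

33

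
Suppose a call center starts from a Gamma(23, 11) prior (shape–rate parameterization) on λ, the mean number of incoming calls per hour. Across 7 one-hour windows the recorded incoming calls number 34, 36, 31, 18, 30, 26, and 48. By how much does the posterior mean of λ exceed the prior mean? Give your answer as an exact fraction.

Total count: 34 + 36 + 31 + 18 + 30 + 26 + 48 = 223.
Total exposure: 7 hours.
By Gamma–Poisson conjugacy, the posterior is Gamma(α + Σx, β + Σt) = Gamma(23 + 223, 11 + 7) = Gamma(246, 18).
Posterior mean = 246/18 = 41/3; prior mean = 23/11 = 23/11. Difference = 41/3 − 23/11 = 382/33.

382/33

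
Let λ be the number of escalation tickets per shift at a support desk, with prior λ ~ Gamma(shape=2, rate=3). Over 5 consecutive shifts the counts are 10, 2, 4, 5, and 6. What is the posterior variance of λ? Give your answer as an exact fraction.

Total count: 10 + 2 + 4 + 5 + 6 = 27.
Total exposure: 5 shifts.
Conjugate update: add total count to the shape and total exposure to the rate, giving Gamma(29, 8).
Posterior variance = α'/β'² = 29/64.

29/64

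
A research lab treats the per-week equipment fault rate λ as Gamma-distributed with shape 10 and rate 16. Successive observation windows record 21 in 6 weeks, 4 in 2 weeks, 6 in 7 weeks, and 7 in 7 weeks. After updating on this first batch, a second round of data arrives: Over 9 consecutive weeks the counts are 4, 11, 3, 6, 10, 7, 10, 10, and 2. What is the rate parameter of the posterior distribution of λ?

Total count: 21 + 4 + 6 + 7 = 38.
Total exposure: 6 + 2 + 7 + 7 = 22 weeks.
After the first batch: Gamma(10 + 38, 16 + 22) = Gamma(48, 38).
Total count: 4 + 11 + 3 + 6 + 10 + 7 + 10 + 10 + 2 = 63.
Total exposure: 9 weeks.
After the second batch: Gamma(48 + 63, 38 + 9) = Gamma(111, 47).

47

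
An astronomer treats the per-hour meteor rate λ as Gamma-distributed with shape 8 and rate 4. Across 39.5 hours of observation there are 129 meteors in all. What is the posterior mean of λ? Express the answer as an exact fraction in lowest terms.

274/87

Total count 129 over total exposure 39.5 hours.
Conjugate update: add total count to the shape and total exposure to the rate, giving Gamma(137, 87/2).
Posterior mean = α'/β' = 137/(87/2) = 274/87.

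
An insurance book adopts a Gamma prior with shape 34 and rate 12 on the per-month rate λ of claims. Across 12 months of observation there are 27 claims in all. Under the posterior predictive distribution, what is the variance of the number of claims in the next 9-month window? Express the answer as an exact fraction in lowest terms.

2013/64

Total count 27 over total exposure 12 months.
Gamma(α, β) with Poisson data over total exposure Σt gives posterior Gamma(α+Σx, β+Σt) = Gamma(61, 24).
The posterior predictive for a window of length T is Negative Binomial with variance T·α'·(β'+T)/β'² = 9·61·33/576 = 2013/64.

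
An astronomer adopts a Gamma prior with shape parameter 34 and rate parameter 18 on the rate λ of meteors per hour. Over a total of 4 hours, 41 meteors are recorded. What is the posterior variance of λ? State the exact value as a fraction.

75/484

Total count 41 over total exposure 4 hours.
By Gamma–Poisson conjugacy, the posterior is Gamma(α + Σx, β + Σt) = Gamma(34 + 41, 18 + 4) = Gamma(75, 22).
Posterior variance = α'/β'² = 75/484.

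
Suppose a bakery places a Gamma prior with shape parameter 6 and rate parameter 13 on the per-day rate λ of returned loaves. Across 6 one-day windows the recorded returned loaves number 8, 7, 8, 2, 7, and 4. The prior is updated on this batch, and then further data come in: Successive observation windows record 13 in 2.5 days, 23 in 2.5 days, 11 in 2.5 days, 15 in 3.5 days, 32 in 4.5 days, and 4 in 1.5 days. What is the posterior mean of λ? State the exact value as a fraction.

Total count: 8 + 7 + 8 + 2 + 7 + 4 = 36.
Total exposure: 6 days.
After the first batch: Gamma(6 + 36, 13 + 6) = Gamma(42, 19).
Total count: 13 + 23 + 11 + 15 + 32 + 4 = 98.
Total exposure: 2.5 + 2.5 + 2.5 + 3.5 + 4.5 + 1.5 = 17 days.
After the second batch: Gamma(42 + 98, 19 + 17) = Gamma(140, 36).
Posterior mean = α'/β' = 140/36 = 35/9.

35/9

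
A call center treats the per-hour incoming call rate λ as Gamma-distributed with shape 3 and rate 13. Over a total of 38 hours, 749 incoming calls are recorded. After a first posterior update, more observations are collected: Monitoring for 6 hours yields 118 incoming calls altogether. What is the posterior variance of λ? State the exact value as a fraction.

290/1083

Total count 749 over total exposure 38 hours.
After the first batch: Gamma(3 + 749, 13 + 38) = Gamma(752, 51).
Total count 118 over total exposure 6 hours.
After the second batch: Gamma(752 + 118, 51 + 6) = Gamma(870, 57).
Posterior variance = α'/β'² = 870/3249 = 290/1083.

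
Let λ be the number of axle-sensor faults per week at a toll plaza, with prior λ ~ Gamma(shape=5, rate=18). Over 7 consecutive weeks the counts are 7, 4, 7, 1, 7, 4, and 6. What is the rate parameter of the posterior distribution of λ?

25

Total count: 7 + 4 + 7 + 1 + 7 + 4 + 6 = 36.
Total exposure: 7 weeks.
Conjugate update: add total count to the shape and total exposure to the rate, giving Gamma(41, 25).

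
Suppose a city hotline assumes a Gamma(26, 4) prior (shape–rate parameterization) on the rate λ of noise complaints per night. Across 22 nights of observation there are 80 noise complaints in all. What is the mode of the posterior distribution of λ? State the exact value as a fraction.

105/26

Total count 80 over total exposure 22 nights.
Gamma(α, β) with Poisson data over total exposure Σt gives posterior Gamma(α+Σx, β+Σt) = Gamma(106, 26).
Posterior mode = (α'−1)/β' = 105/26.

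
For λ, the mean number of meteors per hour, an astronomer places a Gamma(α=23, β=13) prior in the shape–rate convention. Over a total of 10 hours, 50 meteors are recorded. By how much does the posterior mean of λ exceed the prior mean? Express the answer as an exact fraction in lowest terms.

Total count 50 over total exposure 10 hours.
Gamma(α, β) with Poisson data over total exposure Σt gives posterior Gamma(α+Σx, β+Σt) = Gamma(73, 23).
Posterior mean = 73/23 = 73/23; prior mean = 23/13 = 23/13. Difference = 73/23 − 23/13 = 420/299.

420/299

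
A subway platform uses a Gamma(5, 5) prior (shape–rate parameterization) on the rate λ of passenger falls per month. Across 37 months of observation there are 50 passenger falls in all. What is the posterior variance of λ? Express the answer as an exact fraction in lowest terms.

Total count 50 over total exposure 37 months.
Posterior: α' = 5 + 50 = 55, β' = 5 + 37 = 42.
Posterior variance = α'/β'² = 55/1764.

55/1764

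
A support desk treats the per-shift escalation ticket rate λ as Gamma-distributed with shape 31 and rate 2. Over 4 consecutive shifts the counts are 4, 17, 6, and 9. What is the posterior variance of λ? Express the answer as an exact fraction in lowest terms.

67/36

Total count: 4 + 17 + 6 + 9 = 36.
Total exposure: 4 shifts.
The Gamma prior is conjugate for the Poisson rate, so λ | data ~ Gamma(31+36, 2+4) = Gamma(67, 6).
Posterior variance = α'/β'² = 67/36.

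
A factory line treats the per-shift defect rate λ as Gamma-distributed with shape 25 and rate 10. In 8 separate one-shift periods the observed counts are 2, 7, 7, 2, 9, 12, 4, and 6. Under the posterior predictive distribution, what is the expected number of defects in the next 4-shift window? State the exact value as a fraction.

Total count: 2 + 7 + 7 + 2 + 9 + 12 + 4 + 6 = 49.
Total exposure: 8 shifts.
Gamma(α, β) with Poisson data over total exposure Σt gives posterior Gamma(α+Σx, β+Σt) = Gamma(74, 18).
Predictive mean over a 4-shift window = T·E[λ|data] = 4·74/18 = 148/9.

148/9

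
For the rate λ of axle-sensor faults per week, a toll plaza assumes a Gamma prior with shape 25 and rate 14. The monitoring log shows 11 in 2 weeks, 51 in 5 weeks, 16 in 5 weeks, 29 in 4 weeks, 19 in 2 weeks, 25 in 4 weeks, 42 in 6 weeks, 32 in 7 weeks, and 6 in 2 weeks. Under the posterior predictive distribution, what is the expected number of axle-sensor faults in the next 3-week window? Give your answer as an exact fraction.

Total count: 11 + 51 + 16 + 29 + 19 + 25 + 42 + 32 + 6 = 231.
Total exposure: 2 + 5 + 5 + 4 + 2 + 4 + 6 + 7 + 2 = 37 weeks.
Posterior: α' = 25 + 231 = 256, β' = 14 + 37 = 51.
Predictive mean over a 3-week window = T·E[λ|data] = 3·256/51 = 256/17.

256/17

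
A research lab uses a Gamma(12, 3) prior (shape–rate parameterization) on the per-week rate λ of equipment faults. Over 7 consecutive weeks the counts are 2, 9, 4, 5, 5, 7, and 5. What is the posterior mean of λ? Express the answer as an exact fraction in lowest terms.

Total count: 2 + 9 + 4 + 5 + 5 + 7 + 5 = 37.
Total exposure: 7 weeks.
The Gamma prior is conjugate for the Poisson rate, so λ | data ~ Gamma(12+37, 3+7) = Gamma(49, 10).
Posterior mean = α'/β' = 49/10.

49/10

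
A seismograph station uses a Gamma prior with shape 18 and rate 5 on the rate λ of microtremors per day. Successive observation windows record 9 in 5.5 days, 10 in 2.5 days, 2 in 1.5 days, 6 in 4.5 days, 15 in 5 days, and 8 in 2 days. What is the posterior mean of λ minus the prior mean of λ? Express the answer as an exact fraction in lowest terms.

-64/65

Total count: 9 + 10 + 2 + 6 + 15 + 8 = 50.
Total exposure: 5.5 + 2.5 + 1.5 + 4.5 + 5 + 2 = 21 days.
Conjugate update: add total count to the shape and total exposure to the rate, giving Gamma(68, 26).
Posterior mean = 68/26 = 34/13; prior mean = 18/5 = 18/5. Difference = 34/13 − 18/5 = -64/65.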